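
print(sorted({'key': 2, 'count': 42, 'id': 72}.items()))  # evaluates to [('count', 42), ('id', 72), ('key', 2)]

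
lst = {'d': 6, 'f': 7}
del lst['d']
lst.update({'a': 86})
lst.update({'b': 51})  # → {'f': 7, 'a': 86, 'b': 51}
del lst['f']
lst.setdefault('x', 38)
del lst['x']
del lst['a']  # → {'b': 51}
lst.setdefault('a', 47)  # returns 47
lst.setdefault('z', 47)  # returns 47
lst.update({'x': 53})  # {'b': 51, 'a': 47, 'z': 47, 'x': 53}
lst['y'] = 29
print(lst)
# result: {'b': 51, 'a': 47, 'z': 47, 'x': 53, 'y': 29}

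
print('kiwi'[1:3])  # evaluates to iw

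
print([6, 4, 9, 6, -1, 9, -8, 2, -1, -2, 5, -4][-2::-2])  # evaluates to [5, -1, -8, -1, 9, 6]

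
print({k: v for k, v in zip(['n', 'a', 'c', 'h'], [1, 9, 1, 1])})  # {'n': 1, 'a': 9, 'c': 1, 'h': 1}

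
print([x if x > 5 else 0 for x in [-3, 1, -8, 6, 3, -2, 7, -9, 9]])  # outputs [0, 0, 0, 6, 0, 0, 7, 0, 9]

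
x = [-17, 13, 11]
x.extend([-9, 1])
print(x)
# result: [-17, 13, 11, -9, 1]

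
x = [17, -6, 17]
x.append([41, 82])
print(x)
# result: [17, -6, 17, [41, 82]]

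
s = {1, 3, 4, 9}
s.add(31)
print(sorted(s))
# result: [1, 3, 4, 9, 31]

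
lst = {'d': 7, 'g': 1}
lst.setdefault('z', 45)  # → 45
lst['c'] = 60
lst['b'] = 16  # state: {'d': 7, 'g': 1, 'z': 45, 'c': 60, 'b': 16}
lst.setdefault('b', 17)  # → 16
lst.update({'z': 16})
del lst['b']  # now {'d': 7, 'g': 1, 'z': 16, 'c': 60}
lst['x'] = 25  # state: {'d': 7, 'g': 1, 'z': 16, 'c': 60, 'x': 25}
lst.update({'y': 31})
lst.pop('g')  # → 1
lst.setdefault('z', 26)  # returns 16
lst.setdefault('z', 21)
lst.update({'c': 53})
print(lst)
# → {'d': 7, 'z': 16, 'c': 53, 'x': 25, 'y': 31}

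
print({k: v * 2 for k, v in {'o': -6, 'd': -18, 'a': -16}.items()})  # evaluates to {'o': -12, 'd': -36, 'a': -32}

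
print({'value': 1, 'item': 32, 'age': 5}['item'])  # 32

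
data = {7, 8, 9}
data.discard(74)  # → {7, 8, 9}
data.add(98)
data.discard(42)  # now {7, 8, 9, 98}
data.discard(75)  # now {7, 8, 9, 98}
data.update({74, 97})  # {7, 8, 9, 74, 97, 98}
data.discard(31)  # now {7, 8, 9, 74, 97, 98}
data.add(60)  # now {7, 8, 9, 60, 74, 97, 98}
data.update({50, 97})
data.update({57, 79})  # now {7, 8, 9, 50, 57, 60, 74, 79, 97, 98}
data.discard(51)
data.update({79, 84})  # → {7, 8, 9, 50, 57, 60, 74, 79, 84, 97, 98}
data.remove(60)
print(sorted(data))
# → [7, 8, 9, 50, 57, 74, 79, 84, 97, 98]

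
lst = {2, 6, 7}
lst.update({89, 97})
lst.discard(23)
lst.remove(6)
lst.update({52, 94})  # {2, 7, 52, 89, 94, 97}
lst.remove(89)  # {2, 7, 52, 94, 97}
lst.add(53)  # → {2, 7, 52, 53, 94, 97}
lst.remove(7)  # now {2, 52, 53, 94, 97}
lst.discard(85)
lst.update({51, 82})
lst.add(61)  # {2, 51, 52, 53, 61, 82, 94, 97}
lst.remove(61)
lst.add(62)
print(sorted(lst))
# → [2, 51, 52, 53, 62, 82, 94, 97]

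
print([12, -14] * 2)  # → [12, -14, 12, -14]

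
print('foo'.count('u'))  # 0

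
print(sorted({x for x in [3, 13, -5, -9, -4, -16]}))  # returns [-16, -9, -5, -4, 3, 13]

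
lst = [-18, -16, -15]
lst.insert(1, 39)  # [-18, 39, -16, -15]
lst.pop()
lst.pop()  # -16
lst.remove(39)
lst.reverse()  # [-18]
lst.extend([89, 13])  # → [-18, 89, 13]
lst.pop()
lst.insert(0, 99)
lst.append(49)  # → [99, -18, 89, 49]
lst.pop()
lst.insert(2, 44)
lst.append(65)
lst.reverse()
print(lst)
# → [65, 89, 44, -18, 99]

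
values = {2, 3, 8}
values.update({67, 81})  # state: {2, 3, 8, 67, 81}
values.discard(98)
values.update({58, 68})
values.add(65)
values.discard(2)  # {3, 8, 58, 65, 67, 68, 81}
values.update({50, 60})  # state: {3, 8, 50, 58, 60, 65, 67, 68, 81}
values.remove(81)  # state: {3, 8, 50, 58, 60, 65, 67, 68}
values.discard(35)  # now {3, 8, 50, 58, 60, 65, 67, 68}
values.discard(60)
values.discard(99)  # {3, 8, 50, 58, 65, 67, 68}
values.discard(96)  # {3, 8, 50, 58, 65, 67, 68}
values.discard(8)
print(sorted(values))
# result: [3, 50, 58, 65, 67, 68]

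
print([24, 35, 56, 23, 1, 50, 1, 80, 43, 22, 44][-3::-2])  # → [43, 1, 1, 56, 24]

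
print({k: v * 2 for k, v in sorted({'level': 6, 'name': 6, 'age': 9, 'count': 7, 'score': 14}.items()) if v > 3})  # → {'age': 18, 'count': 14, 'level': 12, 'name': 12, 'score': 28}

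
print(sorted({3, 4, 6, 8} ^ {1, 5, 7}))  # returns [1, 3, 4, 5, 6, 7, 8]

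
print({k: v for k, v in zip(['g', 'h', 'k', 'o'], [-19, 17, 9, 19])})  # {'g': -19, 'h': 17, 'k': 9, 'o': 19}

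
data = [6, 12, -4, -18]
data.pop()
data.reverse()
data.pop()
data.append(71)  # [-4, 12, 71]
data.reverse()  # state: [71, 12, -4]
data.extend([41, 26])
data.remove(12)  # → [71, -4, 41, 26]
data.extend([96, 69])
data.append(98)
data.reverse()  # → [98, 69, 96, 26, 41, -4, 71]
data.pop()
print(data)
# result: [98, 69, 96, 26, 41, -4]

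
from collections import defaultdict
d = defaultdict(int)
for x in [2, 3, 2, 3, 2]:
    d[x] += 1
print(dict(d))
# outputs {2: 3, 3: 2}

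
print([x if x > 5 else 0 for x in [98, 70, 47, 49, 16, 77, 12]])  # [98, 70, 47, 49, 16, 77, 12]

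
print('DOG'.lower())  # dog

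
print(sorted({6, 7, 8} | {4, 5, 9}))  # [4, 5, 6, 7, 8, 9]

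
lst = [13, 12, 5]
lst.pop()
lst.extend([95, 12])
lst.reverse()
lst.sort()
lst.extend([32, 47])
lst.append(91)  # [12, 12, 13, 95, 32, 47, 91]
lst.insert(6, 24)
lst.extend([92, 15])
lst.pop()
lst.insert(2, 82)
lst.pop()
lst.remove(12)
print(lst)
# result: [12, 82, 13, 95, 32, 47, 24, 91]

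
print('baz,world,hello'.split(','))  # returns ['baz', 'world', 'hello']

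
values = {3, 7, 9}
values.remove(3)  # {7, 9}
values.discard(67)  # {7, 9}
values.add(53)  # {7, 9, 53}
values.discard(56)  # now {7, 9, 53}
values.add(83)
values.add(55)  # {7, 9, 53, 55, 83}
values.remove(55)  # {7, 9, 53, 83}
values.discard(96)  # {7, 9, 53, 83}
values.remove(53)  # {7, 9, 83}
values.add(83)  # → {7, 9, 83}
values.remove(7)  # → {9, 83}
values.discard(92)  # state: {9, 83}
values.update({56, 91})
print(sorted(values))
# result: [9, 56, 83, 91]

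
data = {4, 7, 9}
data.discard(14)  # {4, 7, 9}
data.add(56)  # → {4, 7, 9, 56}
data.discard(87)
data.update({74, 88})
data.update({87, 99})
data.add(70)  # {4, 7, 9, 56, 70, 74, 87, 88, 99}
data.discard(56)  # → {4, 7, 9, 70, 74, 87, 88, 99}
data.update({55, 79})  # {4, 7, 9, 55, 70, 74, 79, 87, 88, 99}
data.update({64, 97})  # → {4, 7, 9, 55, 64, 70, 74, 79, 87, 88, 97, 99}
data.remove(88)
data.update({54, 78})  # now {4, 7, 9, 54, 55, 64, 70, 74, 78, 79, 87, 97, 99}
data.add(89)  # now {4, 7, 9, 54, 55, 64, 70, 74, 78, 79, 87, 89, 97, 99}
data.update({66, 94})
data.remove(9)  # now {4, 7, 54, 55, 64, 66, 70, 74, 78, 79, 87, 89, 94, 97, 99}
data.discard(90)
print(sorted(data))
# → [4, 7, 54, 55, 64, 66, 70, 74, 78, 79, 87, 89, 94, 97, 99]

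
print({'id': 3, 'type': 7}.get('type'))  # 7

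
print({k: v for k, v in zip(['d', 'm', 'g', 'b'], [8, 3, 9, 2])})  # {'d': 8, 'm': 3, 'g': 9, 'b': 2}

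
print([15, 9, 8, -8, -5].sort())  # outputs None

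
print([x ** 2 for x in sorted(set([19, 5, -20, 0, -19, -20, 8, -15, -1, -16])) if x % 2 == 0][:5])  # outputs [400, 256, 0, 64]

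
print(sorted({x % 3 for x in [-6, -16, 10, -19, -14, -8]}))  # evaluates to [0, 1, 2]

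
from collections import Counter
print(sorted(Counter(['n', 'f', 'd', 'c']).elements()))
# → ['c', 'd', 'f', 'n']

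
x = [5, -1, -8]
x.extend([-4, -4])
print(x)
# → [5, -1, -8, -4, -4]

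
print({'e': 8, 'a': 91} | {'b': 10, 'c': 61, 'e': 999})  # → {'e': 999, 'a': 91, 'b': 10, 'c': 61}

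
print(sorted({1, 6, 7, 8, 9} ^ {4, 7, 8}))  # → [1, 4, 6, 9]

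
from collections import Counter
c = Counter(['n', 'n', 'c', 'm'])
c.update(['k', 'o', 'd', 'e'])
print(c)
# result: Counter({'n': 2, 'c': 1, 'm': 1, 'k': 1, 'o': 1, 'd': 1, 'e': 1})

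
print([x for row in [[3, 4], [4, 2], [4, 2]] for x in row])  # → [3, 4, 4, 2, 4, 2]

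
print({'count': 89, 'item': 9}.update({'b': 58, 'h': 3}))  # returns None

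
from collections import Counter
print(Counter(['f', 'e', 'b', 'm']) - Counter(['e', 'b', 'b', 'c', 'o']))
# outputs Counter({'f': 1, 'm': 1})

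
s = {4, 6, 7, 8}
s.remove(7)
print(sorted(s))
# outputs [4, 6, 8]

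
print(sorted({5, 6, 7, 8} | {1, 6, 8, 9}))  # [1, 5, 6, 7, 8, 9]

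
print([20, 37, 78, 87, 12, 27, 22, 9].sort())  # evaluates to None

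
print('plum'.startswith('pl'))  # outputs True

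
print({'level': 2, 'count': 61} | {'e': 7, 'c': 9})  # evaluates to {'level': 2, 'count': 61, 'e': 7, 'c': 9}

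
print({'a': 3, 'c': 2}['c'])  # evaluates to 2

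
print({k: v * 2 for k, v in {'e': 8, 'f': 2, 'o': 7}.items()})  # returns {'e': 16, 'f': 4, 'o': 14}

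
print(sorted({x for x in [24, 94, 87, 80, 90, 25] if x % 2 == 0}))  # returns [24, 80, 90, 94]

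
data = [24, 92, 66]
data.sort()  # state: [24, 66, 92]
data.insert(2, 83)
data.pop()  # 92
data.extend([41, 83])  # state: [24, 66, 83, 41, 83]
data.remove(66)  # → [24, 83, 41, 83]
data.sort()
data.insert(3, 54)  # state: [24, 41, 83, 54, 83]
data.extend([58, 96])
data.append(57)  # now [24, 41, 83, 54, 83, 58, 96, 57]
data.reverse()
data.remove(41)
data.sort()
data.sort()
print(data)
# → [24, 54, 57, 58, 83, 83, 96]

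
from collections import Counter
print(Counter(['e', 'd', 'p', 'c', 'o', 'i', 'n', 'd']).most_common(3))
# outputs [('d', 2), ('e', 1), ('p', 1)]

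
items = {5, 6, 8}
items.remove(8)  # {5, 6}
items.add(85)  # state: {5, 6, 85}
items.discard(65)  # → {5, 6, 85}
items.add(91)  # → {5, 6, 85, 91}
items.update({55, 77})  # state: {5, 6, 55, 77, 85, 91}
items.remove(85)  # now {5, 6, 55, 77, 91}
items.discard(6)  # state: {5, 55, 77, 91}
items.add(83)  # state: {5, 55, 77, 83, 91}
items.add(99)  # {5, 55, 77, 83, 91, 99}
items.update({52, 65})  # {5, 52, 55, 65, 77, 83, 91, 99}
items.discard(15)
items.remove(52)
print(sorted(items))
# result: [5, 55, 65, 77, 83, 91, 99]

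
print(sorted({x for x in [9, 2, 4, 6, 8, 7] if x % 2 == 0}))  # [2, 4, 6, 8]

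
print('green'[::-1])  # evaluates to neerg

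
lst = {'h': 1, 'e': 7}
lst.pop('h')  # 1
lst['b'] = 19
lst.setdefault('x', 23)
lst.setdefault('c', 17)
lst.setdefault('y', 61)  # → 61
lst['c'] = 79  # {'e': 7, 'b': 19, 'x': 23, 'c': 79, 'y': 61}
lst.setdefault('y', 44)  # 61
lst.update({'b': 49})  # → {'e': 7, 'b': 49, 'x': 23, 'c': 79, 'y': 61}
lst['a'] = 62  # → {'e': 7, 'b': 49, 'x': 23, 'c': 79, 'y': 61, 'a': 62}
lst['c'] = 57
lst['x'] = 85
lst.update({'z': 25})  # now {'e': 7, 'b': 49, 'x': 85, 'c': 57, 'y': 61, 'a': 62, 'z': 25}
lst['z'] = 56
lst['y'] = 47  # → {'e': 7, 'b': 49, 'x': 85, 'c': 57, 'y': 47, 'a': 62, 'z': 56}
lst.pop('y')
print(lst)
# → {'e': 7, 'b': 49, 'x': 85, 'c': 57, 'a': 62, 'z': 56}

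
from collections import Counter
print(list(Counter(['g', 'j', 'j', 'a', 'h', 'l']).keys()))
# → ['g', 'j', 'a', 'h', 'l']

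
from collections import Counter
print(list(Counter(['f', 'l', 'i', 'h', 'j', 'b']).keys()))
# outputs ['f', 'l', 'i', 'h', 'j', 'b']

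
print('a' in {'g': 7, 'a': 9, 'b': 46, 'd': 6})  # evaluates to True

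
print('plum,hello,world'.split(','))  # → ['plum', 'hello', 'world']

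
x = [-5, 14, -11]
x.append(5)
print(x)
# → [-5, 14, -11, 5]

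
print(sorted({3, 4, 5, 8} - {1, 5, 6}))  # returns [3, 4, 8]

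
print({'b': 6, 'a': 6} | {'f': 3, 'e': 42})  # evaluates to {'b': 6, 'a': 6, 'f': 3, 'e': 42}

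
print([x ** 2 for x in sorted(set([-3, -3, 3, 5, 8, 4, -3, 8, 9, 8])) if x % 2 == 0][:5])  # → [16, 64]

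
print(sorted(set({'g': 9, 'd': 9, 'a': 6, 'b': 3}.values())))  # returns [3, 6, 9]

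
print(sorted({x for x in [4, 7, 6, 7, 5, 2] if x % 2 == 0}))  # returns [2, 4, 6]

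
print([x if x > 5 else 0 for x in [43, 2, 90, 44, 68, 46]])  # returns [43, 0, 90, 44, 68, 46]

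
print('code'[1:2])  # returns o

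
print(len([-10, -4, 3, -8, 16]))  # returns 5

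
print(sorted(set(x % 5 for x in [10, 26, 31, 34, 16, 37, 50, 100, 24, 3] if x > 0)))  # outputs [0, 1, 2, 3, 4]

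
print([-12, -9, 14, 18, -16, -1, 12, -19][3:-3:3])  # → [18]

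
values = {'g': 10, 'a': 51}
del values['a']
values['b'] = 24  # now {'g': 10, 'b': 24}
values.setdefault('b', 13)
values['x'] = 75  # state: {'g': 10, 'b': 24, 'x': 75}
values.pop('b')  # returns 24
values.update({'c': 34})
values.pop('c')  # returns 34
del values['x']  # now {'g': 10}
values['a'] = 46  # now {'g': 10, 'a': 46}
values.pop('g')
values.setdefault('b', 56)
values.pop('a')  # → 46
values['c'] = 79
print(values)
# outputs {'b': 56, 'c': 79}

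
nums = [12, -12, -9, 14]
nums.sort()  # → [-12, -9, 12, 14]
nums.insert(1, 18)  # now [-12, 18, -9, 12, 14]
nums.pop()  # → 14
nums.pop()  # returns 12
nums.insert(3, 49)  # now [-12, 18, -9, 49]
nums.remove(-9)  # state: [-12, 18, 49]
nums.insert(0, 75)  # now [75, -12, 18, 49]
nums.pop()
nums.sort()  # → [-12, 18, 75]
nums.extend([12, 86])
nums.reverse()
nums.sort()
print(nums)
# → [-12, 12, 18, 75, 86]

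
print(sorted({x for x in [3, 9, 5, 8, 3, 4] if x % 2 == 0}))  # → [4, 8]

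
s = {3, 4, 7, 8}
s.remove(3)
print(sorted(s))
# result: [4, 7, 8]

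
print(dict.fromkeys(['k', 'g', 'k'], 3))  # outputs {'k': 3, 'g': 3}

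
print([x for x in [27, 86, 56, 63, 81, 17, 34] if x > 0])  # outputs [27, 86, 56, 63, 81, 17, 34]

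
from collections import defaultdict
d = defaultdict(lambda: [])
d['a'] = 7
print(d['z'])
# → []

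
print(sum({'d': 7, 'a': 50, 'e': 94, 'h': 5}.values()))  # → 156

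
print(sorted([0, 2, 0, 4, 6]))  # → [0, 0, 2, 4, 6]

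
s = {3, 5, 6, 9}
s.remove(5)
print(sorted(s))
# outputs [3, 6, 9]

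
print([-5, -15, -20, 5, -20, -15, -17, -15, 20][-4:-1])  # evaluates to [-15, -17, -15]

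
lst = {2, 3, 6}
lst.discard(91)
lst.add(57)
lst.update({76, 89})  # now {2, 3, 6, 57, 76, 89}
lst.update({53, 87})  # {2, 3, 6, 53, 57, 76, 87, 89}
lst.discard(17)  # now {2, 3, 6, 53, 57, 76, 87, 89}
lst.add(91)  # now {2, 3, 6, 53, 57, 76, 87, 89, 91}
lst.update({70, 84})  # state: {2, 3, 6, 53, 57, 70, 76, 84, 87, 89, 91}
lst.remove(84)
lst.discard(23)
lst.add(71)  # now {2, 3, 6, 53, 57, 70, 71, 76, 87, 89, 91}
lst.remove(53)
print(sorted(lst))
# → [2, 3, 6, 57, 70, 71, 76, 87, 89, 91]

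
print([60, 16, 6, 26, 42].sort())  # None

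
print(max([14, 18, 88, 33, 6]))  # 88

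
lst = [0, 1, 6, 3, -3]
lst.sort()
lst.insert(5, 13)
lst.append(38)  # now [-3, 0, 1, 3, 6, 13, 38]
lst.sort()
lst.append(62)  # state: [-3, 0, 1, 3, 6, 13, 38, 62]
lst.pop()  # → 62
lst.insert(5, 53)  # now [-3, 0, 1, 3, 6, 53, 13, 38]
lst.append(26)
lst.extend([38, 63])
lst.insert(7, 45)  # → [-3, 0, 1, 3, 6, 53, 13, 45, 38, 26, 38, 63]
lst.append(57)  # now [-3, 0, 1, 3, 6, 53, 13, 45, 38, 26, 38, 63, 57]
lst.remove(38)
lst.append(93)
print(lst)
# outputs [-3, 0, 1, 3, 6, 53, 13, 45, 26, 38, 63, 57, 93]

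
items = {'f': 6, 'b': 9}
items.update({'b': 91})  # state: {'f': 6, 'b': 91}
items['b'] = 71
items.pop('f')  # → 6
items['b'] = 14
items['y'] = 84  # {'b': 14, 'y': 84}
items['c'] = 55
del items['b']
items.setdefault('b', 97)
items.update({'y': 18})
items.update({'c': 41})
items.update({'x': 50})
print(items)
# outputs {'y': 18, 'c': 41, 'b': 97, 'x': 50}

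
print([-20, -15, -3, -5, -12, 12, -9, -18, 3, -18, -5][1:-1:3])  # [-15, -12, -18]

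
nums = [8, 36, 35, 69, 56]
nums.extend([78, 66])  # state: [8, 36, 35, 69, 56, 78, 66]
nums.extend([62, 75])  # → [8, 36, 35, 69, 56, 78, 66, 62, 75]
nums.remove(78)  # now [8, 36, 35, 69, 56, 66, 62, 75]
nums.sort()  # [8, 35, 36, 56, 62, 66, 69, 75]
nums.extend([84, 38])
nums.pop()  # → 38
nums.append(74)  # [8, 35, 36, 56, 62, 66, 69, 75, 84, 74]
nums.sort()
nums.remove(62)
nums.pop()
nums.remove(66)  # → [8, 35, 36, 56, 69, 74, 75]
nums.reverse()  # [75, 74, 69, 56, 36, 35, 8]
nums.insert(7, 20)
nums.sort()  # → [8, 20, 35, 36, 56, 69, 74, 75]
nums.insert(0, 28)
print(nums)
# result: [28, 8, 20, 35, 36, 56, 69, 74, 75]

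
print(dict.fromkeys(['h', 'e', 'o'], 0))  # {'h': 0, 'e': 0, 'o': 0}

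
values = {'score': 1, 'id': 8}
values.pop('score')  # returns 1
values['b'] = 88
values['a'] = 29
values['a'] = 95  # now {'id': 8, 'b': 88, 'a': 95}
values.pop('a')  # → 95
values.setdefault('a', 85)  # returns 85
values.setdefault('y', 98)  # 98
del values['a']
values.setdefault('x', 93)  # 93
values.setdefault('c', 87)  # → 87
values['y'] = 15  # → {'id': 8, 'b': 88, 'y': 15, 'x': 93, 'c': 87}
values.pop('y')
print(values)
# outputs {'id': 8, 'b': 88, 'x': 93, 'c': 87}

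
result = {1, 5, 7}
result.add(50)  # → {1, 5, 7, 50}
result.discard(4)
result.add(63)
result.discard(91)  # {1, 5, 7, 50, 63}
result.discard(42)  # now {1, 5, 7, 50, 63}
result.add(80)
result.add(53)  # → {1, 5, 7, 50, 53, 63, 80}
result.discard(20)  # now {1, 5, 7, 50, 53, 63, 80}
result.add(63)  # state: {1, 5, 7, 50, 53, 63, 80}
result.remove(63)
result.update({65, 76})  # {1, 5, 7, 50, 53, 65, 76, 80}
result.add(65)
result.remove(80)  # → {1, 5, 7, 50, 53, 65, 76}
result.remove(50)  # {1, 5, 7, 53, 65, 76}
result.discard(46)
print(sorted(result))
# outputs [1, 5, 7, 53, 65, 76]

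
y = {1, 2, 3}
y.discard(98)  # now {1, 2, 3}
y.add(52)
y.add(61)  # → {1, 2, 3, 52, 61}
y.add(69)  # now {1, 2, 3, 52, 61, 69}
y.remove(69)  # {1, 2, 3, 52, 61}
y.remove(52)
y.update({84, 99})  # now {1, 2, 3, 61, 84, 99}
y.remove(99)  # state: {1, 2, 3, 61, 84}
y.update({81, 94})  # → {1, 2, 3, 61, 81, 84, 94}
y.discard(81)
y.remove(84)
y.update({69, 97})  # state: {1, 2, 3, 61, 69, 94, 97}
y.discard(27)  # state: {1, 2, 3, 61, 69, 94, 97}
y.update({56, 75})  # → {1, 2, 3, 56, 61, 69, 75, 94, 97}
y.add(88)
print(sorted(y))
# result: [1, 2, 3, 56, 61, 69, 75, 88, 94, 97]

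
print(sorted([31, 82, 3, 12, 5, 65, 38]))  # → [3, 5, 12, 31, 38, 65, 82]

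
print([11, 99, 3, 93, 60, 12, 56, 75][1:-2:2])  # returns [99, 93, 12]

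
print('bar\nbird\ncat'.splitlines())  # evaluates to ['bar', 'bird', 'cat']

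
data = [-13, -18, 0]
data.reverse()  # [0, -18, -13]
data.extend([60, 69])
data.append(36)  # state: [0, -18, -13, 60, 69, 36]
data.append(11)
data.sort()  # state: [-18, -13, 0, 11, 36, 60, 69]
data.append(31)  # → [-18, -13, 0, 11, 36, 60, 69, 31]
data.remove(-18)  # [-13, 0, 11, 36, 60, 69, 31]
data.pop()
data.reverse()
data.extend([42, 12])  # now [69, 60, 36, 11, 0, -13, 42, 12]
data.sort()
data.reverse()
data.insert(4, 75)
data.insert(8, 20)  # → [69, 60, 42, 36, 75, 12, 11, 0, 20, -13]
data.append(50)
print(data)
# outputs [69, 60, 42, 36, 75, 12, 11, 0, 20, -13, 50]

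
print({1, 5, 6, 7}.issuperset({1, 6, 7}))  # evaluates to True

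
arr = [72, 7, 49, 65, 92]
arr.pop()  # 92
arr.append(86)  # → [72, 7, 49, 65, 86]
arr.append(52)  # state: [72, 7, 49, 65, 86, 52]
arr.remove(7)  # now [72, 49, 65, 86, 52]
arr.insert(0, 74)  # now [74, 72, 49, 65, 86, 52]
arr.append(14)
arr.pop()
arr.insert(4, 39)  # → [74, 72, 49, 65, 39, 86, 52]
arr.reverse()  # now [52, 86, 39, 65, 49, 72, 74]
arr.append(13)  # [52, 86, 39, 65, 49, 72, 74, 13]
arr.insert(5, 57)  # [52, 86, 39, 65, 49, 57, 72, 74, 13]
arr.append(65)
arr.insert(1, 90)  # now [52, 90, 86, 39, 65, 49, 57, 72, 74, 13, 65]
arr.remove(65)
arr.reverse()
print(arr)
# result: [65, 13, 74, 72, 57, 49, 39, 86, 90, 52]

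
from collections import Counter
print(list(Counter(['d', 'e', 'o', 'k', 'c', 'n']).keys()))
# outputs ['d', 'e', 'o', 'k', 'c', 'n']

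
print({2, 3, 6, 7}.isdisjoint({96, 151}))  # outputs True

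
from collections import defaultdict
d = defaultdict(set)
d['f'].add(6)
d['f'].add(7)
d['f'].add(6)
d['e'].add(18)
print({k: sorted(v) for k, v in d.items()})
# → {'f': [6, 7], 'e': [18]}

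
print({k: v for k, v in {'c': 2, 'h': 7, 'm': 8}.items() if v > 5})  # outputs {'h': 7, 'm': 8}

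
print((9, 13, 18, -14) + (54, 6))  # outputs (9, 13, 18, -14, 54, 6)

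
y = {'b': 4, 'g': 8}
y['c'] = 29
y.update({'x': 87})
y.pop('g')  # 8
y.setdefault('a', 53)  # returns 53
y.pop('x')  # 87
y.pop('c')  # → 29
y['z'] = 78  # {'b': 4, 'a': 53, 'z': 78}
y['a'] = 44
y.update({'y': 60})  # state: {'b': 4, 'a': 44, 'z': 78, 'y': 60}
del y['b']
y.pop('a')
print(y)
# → {'z': 78, 'y': 60}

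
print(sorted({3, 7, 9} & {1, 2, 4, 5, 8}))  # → []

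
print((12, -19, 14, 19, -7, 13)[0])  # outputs 12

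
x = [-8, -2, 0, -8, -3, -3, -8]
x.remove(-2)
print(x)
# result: [-8, 0, -8, -3, -3, -8]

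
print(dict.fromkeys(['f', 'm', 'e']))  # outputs {'f': None, 'm': None, 'e': None}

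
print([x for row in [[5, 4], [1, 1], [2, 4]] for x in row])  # [5, 4, 1, 1, 2, 4]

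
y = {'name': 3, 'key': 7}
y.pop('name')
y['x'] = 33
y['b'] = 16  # {'key': 7, 'x': 33, 'b': 16}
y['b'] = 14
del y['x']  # {'key': 7, 'b': 14}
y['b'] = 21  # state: {'key': 7, 'b': 21}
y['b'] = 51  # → {'key': 7, 'b': 51}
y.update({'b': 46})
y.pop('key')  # 7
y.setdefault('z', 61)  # 61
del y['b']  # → {'z': 61}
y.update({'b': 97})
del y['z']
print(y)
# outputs {'b': 97}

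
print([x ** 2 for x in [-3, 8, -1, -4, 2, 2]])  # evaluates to [9, 64, 1, 16, 4, 4]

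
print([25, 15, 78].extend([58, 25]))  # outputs None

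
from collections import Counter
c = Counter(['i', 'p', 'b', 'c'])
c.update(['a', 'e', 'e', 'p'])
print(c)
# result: Counter({'p': 2, 'e': 2, 'i': 1, 'b': 1, 'c': 1, 'a': 1})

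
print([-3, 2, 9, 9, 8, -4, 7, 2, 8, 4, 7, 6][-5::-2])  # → [2, -4, 9, 2]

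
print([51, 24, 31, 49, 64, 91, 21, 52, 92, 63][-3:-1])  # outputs [52, 92]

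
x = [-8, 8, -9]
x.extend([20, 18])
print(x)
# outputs [-8, 8, -9, 20, 18]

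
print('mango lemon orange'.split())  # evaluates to ['mango', 'lemon', 'orange']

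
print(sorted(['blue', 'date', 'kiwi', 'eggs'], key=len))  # ['blue', 'date', 'kiwi', 'eggs']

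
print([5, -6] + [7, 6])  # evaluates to [5, -6, 7, 6]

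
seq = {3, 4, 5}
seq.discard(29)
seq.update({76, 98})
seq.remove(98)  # {3, 4, 5, 76}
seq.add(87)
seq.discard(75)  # {3, 4, 5, 76, 87}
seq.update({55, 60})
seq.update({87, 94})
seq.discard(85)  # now {3, 4, 5, 55, 60, 76, 87, 94}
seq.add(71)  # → {3, 4, 5, 55, 60, 71, 76, 87, 94}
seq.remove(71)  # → {3, 4, 5, 55, 60, 76, 87, 94}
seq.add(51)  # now {3, 4, 5, 51, 55, 60, 76, 87, 94}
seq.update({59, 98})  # {3, 4, 5, 51, 55, 59, 60, 76, 87, 94, 98}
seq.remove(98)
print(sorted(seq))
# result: [3, 4, 5, 51, 55, 59, 60, 76, 87, 94]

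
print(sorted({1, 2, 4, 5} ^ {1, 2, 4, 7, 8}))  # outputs [5, 7, 8]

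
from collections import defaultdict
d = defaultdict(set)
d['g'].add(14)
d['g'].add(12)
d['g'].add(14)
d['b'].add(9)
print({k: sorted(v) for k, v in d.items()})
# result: {'g': [12, 14], 'b': [9]}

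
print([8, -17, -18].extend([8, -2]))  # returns None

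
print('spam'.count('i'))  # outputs 0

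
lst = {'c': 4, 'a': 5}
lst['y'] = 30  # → {'c': 4, 'a': 5, 'y': 30}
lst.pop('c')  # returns 4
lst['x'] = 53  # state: {'a': 5, 'y': 30, 'x': 53}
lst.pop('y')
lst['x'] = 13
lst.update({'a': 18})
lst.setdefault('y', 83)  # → 83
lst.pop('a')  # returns 18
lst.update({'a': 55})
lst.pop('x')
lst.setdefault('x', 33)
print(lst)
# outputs {'y': 83, 'a': 55, 'x': 33}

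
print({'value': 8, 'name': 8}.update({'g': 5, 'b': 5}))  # None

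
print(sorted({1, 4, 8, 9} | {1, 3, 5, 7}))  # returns [1, 3, 4, 5, 7, 8, 9]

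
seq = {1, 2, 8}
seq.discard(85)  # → {1, 2, 8}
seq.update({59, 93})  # {1, 2, 8, 59, 93}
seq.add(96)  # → {1, 2, 8, 59, 93, 96}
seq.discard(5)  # {1, 2, 8, 59, 93, 96}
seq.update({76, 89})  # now {1, 2, 8, 59, 76, 89, 93, 96}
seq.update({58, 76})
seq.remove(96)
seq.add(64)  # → {1, 2, 8, 58, 59, 64, 76, 89, 93}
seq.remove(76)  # {1, 2, 8, 58, 59, 64, 89, 93}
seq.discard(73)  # {1, 2, 8, 58, 59, 64, 89, 93}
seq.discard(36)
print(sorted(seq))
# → [1, 2, 8, 58, 59, 64, 89, 93]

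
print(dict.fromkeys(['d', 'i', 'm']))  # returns {'d': None, 'i': None, 'm': None}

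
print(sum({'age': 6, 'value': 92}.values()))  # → 98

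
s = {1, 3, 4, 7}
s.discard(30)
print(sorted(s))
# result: [1, 3, 4, 7]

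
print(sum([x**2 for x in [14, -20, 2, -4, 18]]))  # 940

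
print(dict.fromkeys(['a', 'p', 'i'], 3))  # {'a': 3, 'p': 3, 'i': 3}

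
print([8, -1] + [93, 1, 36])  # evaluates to [8, -1, 93, 1, 36]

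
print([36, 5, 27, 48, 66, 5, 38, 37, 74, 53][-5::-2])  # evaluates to [5, 48, 5]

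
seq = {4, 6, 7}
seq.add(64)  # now {4, 6, 7, 64}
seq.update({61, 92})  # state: {4, 6, 7, 61, 64, 92}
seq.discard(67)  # {4, 6, 7, 61, 64, 92}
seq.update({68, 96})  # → {4, 6, 7, 61, 64, 68, 92, 96}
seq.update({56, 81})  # {4, 6, 7, 56, 61, 64, 68, 81, 92, 96}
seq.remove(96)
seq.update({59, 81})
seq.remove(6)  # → {4, 7, 56, 59, 61, 64, 68, 81, 92}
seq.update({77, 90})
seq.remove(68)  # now {4, 7, 56, 59, 61, 64, 77, 81, 90, 92}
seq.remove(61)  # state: {4, 7, 56, 59, 64, 77, 81, 90, 92}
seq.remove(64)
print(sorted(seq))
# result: [4, 7, 56, 59, 77, 81, 90, 92]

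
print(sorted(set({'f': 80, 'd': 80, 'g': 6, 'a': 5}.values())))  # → [5, 6, 80]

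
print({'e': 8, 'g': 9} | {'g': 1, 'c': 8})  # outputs {'e': 8, 'g': 1, 'c': 8}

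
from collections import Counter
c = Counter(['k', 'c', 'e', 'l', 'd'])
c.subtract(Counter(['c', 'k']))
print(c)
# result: Counter({'e': 1, 'l': 1, 'd': 1, 'k': 0, 'c': 0})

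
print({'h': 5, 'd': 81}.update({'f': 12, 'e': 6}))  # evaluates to None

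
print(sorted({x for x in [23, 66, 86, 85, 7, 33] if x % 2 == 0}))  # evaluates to [66, 86]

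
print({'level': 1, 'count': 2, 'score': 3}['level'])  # 1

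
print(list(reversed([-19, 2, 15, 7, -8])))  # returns [-8, 7, 15, 2, -19]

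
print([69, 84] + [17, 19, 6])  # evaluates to [69, 84, 17, 19, 6]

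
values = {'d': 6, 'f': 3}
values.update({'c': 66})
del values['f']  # {'d': 6, 'c': 66}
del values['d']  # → {'c': 66}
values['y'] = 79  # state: {'c': 66, 'y': 79}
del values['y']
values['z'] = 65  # {'c': 66, 'z': 65}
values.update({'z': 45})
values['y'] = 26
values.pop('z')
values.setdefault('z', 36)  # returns 36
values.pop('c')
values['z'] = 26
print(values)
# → {'y': 26, 'z': 26}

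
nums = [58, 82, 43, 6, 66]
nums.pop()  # 66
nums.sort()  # [6, 43, 58, 82]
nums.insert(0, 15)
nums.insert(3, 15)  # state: [15, 6, 43, 15, 58, 82]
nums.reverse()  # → [82, 58, 15, 43, 6, 15]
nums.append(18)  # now [82, 58, 15, 43, 6, 15, 18]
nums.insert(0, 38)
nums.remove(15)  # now [38, 82, 58, 43, 6, 15, 18]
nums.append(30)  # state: [38, 82, 58, 43, 6, 15, 18, 30]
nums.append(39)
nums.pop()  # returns 39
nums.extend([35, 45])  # [38, 82, 58, 43, 6, 15, 18, 30, 35, 45]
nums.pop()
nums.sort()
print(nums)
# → [6, 15, 18, 30, 35, 38, 43, 58, 82]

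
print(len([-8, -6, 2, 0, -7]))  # 5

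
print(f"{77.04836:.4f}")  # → 77.0484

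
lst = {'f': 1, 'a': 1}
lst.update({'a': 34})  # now {'f': 1, 'a': 34}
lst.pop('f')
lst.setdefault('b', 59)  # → 59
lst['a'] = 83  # {'a': 83, 'b': 59}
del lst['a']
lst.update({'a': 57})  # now {'b': 59, 'a': 57}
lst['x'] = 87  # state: {'b': 59, 'a': 57, 'x': 87}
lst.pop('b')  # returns 59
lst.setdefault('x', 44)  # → 87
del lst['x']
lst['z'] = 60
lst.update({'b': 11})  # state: {'a': 57, 'z': 60, 'b': 11}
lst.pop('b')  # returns 11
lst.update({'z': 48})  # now {'a': 57, 'z': 48}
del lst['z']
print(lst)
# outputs {'a': 57}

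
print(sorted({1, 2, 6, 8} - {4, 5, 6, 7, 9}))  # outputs [1, 2, 8]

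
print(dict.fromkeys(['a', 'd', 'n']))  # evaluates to {'a': None, 'd': None, 'n': None}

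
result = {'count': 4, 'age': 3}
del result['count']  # {'age': 3}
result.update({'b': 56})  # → {'age': 3, 'b': 56}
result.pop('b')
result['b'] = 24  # {'age': 3, 'b': 24}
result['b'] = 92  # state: {'age': 3, 'b': 92}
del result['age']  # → {'b': 92}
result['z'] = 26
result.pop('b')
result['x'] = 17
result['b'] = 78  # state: {'z': 26, 'x': 17, 'b': 78}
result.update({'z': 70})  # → {'z': 70, 'x': 17, 'b': 78}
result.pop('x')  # 17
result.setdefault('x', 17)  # 17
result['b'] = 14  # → {'z': 70, 'b': 14, 'x': 17}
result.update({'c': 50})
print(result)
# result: {'z': 70, 'b': 14, 'x': 17, 'c': 50}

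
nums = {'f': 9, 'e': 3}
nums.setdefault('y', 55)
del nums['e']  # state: {'f': 9, 'y': 55}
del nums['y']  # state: {'f': 9}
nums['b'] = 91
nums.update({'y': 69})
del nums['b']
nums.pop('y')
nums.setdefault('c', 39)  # 39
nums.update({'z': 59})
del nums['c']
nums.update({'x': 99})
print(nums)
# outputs {'f': 9, 'z': 59, 'x': 99}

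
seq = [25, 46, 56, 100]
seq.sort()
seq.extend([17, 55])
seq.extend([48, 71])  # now [25, 46, 56, 100, 17, 55, 48, 71]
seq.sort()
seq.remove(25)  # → [17, 46, 48, 55, 56, 71, 100]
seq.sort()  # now [17, 46, 48, 55, 56, 71, 100]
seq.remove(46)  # [17, 48, 55, 56, 71, 100]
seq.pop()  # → 100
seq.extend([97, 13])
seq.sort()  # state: [13, 17, 48, 55, 56, 71, 97]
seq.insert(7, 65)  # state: [13, 17, 48, 55, 56, 71, 97, 65]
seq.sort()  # [13, 17, 48, 55, 56, 65, 71, 97]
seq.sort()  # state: [13, 17, 48, 55, 56, 65, 71, 97]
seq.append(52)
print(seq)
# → [13, 17, 48, 55, 56, 65, 71, 97, 52]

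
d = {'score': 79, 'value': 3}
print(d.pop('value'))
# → 3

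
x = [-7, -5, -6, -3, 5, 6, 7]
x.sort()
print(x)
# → [-7, -6, -5, -3, 5, 6, 7]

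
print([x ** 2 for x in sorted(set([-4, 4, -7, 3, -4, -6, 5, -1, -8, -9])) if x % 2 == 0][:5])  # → [64, 36, 16, 16]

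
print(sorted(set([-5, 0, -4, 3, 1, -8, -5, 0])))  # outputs [-8, -5, -4, 0, 1, 3]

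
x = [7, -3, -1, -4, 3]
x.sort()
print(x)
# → [-4, -3, -1, 3, 7]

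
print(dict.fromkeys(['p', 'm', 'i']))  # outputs {'p': None, 'm': None, 'i': None}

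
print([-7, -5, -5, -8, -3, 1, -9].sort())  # None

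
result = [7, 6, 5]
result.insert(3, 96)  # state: [7, 6, 5, 96]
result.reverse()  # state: [96, 5, 6, 7]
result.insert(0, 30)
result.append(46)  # [30, 96, 5, 6, 7, 46]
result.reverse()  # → [46, 7, 6, 5, 96, 30]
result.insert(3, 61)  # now [46, 7, 6, 61, 5, 96, 30]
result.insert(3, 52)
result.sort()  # [5, 6, 7, 30, 46, 52, 61, 96]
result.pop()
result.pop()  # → 61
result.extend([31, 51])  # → [5, 6, 7, 30, 46, 52, 31, 51]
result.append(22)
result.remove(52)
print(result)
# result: [5, 6, 7, 30, 46, 31, 51, 22]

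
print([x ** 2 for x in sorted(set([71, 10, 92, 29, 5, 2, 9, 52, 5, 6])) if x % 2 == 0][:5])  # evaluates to [4, 36, 100, 2704, 8464]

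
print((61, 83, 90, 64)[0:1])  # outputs (61,)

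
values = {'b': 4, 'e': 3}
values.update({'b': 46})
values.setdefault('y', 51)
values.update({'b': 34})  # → {'b': 34, 'e': 3, 'y': 51}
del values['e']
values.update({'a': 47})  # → {'b': 34, 'y': 51, 'a': 47}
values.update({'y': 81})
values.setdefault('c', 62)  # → 62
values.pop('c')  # 62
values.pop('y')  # 81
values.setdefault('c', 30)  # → 30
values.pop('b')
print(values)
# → {'a': 47, 'c': 30}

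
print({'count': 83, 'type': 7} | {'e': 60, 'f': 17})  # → {'count': 83, 'type': 7, 'e': 60, 'f': 17}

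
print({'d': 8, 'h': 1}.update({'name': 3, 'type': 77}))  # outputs None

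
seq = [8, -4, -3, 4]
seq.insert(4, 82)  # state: [8, -4, -3, 4, 82]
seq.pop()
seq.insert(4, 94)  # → [8, -4, -3, 4, 94]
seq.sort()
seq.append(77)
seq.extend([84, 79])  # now [-4, -3, 4, 8, 94, 77, 84, 79]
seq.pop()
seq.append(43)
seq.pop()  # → 43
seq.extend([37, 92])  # [-4, -3, 4, 8, 94, 77, 84, 37, 92]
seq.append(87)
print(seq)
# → [-4, -3, 4, 8, 94, 77, 84, 37, 92, 87]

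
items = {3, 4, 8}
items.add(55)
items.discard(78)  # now {3, 4, 8, 55}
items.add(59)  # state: {3, 4, 8, 55, 59}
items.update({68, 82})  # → {3, 4, 8, 55, 59, 68, 82}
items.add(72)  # {3, 4, 8, 55, 59, 68, 72, 82}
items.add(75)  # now {3, 4, 8, 55, 59, 68, 72, 75, 82}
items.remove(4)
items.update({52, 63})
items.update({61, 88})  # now {3, 8, 52, 55, 59, 61, 63, 68, 72, 75, 82, 88}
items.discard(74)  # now {3, 8, 52, 55, 59, 61, 63, 68, 72, 75, 82, 88}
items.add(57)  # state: {3, 8, 52, 55, 57, 59, 61, 63, 68, 72, 75, 82, 88}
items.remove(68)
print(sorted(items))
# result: [3, 8, 52, 55, 57, 59, 61, 63, 72, 75, 82, 88]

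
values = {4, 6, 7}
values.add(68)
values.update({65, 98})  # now {4, 6, 7, 65, 68, 98}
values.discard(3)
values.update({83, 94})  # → {4, 6, 7, 65, 68, 83, 94, 98}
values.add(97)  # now {4, 6, 7, 65, 68, 83, 94, 97, 98}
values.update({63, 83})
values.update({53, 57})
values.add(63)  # {4, 6, 7, 53, 57, 63, 65, 68, 83, 94, 97, 98}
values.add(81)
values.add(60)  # {4, 6, 7, 53, 57, 60, 63, 65, 68, 81, 83, 94, 97, 98}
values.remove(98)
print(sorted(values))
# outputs [4, 6, 7, 53, 57, 60, 63, 65, 68, 81, 83, 94, 97]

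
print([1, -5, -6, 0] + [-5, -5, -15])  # [1, -5, -6, 0, -5, -5, -15]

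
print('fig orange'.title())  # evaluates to Fig Orange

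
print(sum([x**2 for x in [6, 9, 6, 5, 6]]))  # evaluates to 214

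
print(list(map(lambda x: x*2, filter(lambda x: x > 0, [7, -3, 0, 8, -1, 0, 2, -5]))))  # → [14, 16, 4]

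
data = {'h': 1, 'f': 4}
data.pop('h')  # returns 1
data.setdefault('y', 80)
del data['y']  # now {'f': 4}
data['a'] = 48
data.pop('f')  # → 4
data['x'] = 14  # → {'a': 48, 'x': 14}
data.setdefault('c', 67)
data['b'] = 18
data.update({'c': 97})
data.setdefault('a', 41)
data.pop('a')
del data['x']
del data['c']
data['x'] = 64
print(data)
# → {'b': 18, 'x': 64}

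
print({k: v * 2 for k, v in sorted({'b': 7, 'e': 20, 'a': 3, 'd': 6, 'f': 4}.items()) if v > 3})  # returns {'b': 14, 'd': 12, 'e': 40, 'f': 8}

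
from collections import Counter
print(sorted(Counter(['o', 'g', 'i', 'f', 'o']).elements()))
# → ['f', 'g', 'i', 'o', 'o']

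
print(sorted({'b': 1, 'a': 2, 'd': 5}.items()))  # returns [('a', 2), ('b', 1), ('d', 5)]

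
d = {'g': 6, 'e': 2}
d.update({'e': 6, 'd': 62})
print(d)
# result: {'g': 6, 'e': 6, 'd': 62}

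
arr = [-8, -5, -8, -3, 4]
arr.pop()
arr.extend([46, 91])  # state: [-8, -5, -8, -3, 46, 91]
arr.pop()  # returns 91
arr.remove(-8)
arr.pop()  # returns 46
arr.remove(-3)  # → [-5, -8]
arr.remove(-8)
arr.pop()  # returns -5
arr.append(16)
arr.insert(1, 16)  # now [16, 16]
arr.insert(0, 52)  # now [52, 16, 16]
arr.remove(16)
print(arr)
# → [52, 16]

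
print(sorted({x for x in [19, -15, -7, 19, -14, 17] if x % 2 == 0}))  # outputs [-14]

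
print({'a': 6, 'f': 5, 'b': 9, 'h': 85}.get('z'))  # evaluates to None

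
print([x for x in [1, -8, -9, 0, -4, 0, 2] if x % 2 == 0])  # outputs [-8, 0, -4, 0, 2]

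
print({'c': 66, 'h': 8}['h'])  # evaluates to 8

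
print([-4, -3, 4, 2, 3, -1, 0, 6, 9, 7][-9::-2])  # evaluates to [-3]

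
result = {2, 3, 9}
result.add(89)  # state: {2, 3, 9, 89}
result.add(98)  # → {2, 3, 9, 89, 98}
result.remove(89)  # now {2, 3, 9, 98}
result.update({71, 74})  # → {2, 3, 9, 71, 74, 98}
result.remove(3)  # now {2, 9, 71, 74, 98}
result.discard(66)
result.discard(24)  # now {2, 9, 71, 74, 98}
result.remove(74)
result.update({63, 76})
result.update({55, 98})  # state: {2, 9, 55, 63, 71, 76, 98}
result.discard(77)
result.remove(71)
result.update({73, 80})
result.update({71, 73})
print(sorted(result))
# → [2, 9, 55, 63, 71, 73, 76, 80, 98]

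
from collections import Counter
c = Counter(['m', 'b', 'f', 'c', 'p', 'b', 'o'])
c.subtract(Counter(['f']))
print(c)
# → Counter({'b': 2, 'm': 1, 'c': 1, 'p': 1, 'o': 1, 'f': 0})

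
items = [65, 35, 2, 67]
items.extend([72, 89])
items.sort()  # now [2, 35, 65, 67, 72, 89]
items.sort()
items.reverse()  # [89, 72, 67, 65, 35, 2]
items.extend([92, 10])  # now [89, 72, 67, 65, 35, 2, 92, 10]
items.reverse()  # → [10, 92, 2, 35, 65, 67, 72, 89]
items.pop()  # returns 89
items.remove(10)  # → [92, 2, 35, 65, 67, 72]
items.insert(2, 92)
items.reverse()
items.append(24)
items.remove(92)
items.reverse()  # [24, 92, 2, 35, 65, 67, 72]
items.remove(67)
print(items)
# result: [24, 92, 2, 35, 65, 72]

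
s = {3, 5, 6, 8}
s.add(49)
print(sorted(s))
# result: [3, 5, 6, 8, 49]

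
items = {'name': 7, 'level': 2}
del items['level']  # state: {'name': 7}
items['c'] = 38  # {'name': 7, 'c': 38}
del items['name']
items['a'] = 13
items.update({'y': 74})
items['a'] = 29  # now {'c': 38, 'a': 29, 'y': 74}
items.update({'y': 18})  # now {'c': 38, 'a': 29, 'y': 18}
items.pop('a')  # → 29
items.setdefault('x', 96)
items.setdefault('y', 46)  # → 18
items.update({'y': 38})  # {'c': 38, 'y': 38, 'x': 96}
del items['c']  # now {'y': 38, 'x': 96}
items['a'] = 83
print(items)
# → {'y': 38, 'x': 96, 'a': 83}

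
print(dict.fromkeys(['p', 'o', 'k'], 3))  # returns {'p': 3, 'o': 3, 'k': 3}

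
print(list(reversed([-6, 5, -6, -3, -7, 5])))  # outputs [5, -7, -3, -6, 5, -6]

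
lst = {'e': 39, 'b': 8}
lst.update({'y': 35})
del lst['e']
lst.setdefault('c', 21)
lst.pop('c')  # 21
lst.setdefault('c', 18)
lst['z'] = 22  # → {'b': 8, 'y': 35, 'c': 18, 'z': 22}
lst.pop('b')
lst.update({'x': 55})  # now {'y': 35, 'c': 18, 'z': 22, 'x': 55}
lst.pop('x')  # 55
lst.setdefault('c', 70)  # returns 18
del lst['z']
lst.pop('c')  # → 18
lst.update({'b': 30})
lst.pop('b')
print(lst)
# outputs {'y': 35}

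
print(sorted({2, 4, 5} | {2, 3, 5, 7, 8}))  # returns [2, 3, 4, 5, 7, 8]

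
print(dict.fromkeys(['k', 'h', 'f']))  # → {'k': None, 'h': None, 'f': None}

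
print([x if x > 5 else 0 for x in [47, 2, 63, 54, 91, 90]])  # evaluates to [47, 0, 63, 54, 91, 90]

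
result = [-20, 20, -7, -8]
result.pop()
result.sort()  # [-20, -7, 20]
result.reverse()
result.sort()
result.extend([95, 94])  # [-20, -7, 20, 95, 94]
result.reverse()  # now [94, 95, 20, -7, -20]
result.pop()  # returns -20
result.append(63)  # [94, 95, 20, -7, 63]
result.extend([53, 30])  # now [94, 95, 20, -7, 63, 53, 30]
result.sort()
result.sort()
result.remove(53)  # [-7, 20, 30, 63, 94, 95]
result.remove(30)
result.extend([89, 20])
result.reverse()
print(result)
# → [20, 89, 95, 94, 63, 20, -7]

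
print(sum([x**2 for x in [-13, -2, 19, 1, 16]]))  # 791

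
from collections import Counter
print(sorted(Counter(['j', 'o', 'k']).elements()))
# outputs ['j', 'k', 'o']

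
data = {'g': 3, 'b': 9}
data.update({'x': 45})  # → {'g': 3, 'b': 9, 'x': 45}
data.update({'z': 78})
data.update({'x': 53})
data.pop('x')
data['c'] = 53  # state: {'g': 3, 'b': 9, 'z': 78, 'c': 53}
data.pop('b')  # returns 9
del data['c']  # {'g': 3, 'z': 78}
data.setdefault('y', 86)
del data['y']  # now {'g': 3, 'z': 78}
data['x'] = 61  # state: {'g': 3, 'z': 78, 'x': 61}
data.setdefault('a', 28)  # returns 28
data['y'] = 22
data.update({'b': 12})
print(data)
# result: {'g': 3, 'z': 78, 'x': 61, 'a': 28, 'y': 22, 'b': 12}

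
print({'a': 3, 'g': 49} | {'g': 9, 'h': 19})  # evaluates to {'a': 3, 'g': 9, 'h': 19}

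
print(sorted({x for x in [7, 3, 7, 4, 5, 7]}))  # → [3, 4, 5, 7]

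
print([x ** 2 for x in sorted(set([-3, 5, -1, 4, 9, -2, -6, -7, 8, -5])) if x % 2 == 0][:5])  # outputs [36, 4, 16, 64]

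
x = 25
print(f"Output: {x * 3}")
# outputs Output: 75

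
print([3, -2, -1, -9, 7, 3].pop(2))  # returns -1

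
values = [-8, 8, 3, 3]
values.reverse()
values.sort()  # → [-8, 3, 3, 8]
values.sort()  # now [-8, 3, 3, 8]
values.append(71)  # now [-8, 3, 3, 8, 71]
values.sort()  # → [-8, 3, 3, 8, 71]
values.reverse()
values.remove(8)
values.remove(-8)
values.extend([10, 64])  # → [71, 3, 3, 10, 64]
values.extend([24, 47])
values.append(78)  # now [71, 3, 3, 10, 64, 24, 47, 78]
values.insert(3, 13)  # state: [71, 3, 3, 13, 10, 64, 24, 47, 78]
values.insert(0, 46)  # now [46, 71, 3, 3, 13, 10, 64, 24, 47, 78]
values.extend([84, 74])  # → [46, 71, 3, 3, 13, 10, 64, 24, 47, 78, 84, 74]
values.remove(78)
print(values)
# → [46, 71, 3, 3, 13, 10, 64, 24, 47, 84, 74]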